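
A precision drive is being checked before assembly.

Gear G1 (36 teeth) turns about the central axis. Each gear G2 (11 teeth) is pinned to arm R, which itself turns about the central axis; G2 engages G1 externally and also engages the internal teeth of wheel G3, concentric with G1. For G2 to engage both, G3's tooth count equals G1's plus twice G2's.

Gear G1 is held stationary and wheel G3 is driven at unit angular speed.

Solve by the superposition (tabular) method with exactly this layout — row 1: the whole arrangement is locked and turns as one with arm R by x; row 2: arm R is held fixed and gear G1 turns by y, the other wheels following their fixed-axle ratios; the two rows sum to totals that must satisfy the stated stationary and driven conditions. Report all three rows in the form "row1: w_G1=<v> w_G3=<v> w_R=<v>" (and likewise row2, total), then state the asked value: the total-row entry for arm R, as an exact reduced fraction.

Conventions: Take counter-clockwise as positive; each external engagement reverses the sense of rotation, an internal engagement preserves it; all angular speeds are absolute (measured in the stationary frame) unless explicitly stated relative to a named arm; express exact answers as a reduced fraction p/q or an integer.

row1: w_G1=29/47 w_G3=29/47 w_R=29/47
row2: w_G1=-29/47 w_G3=18/47 w_R=0
total: w_G1=0 w_G3=1 w_R=29/47
asked value: 29/47

class = planetary set [G3 = 36+2·11 = 58; Willis about the carrier]
superposition row 1 [locked train]: every member turns x
superposition row 2 [arm held]: sun y, ring −(36/58)·y, arm 0
boundary: total ω_sun = x + y = 0 and total ω_ring = x − (36/58)·y = 1  ⇒  y = -29/47, x = 29/47
row 2 ring = −(36/58)·(-29/47) = 18/47
totals (row 1 + row 2): sun 29/47 + (-29/47) = 0, ring 29/47 + 18/47 = 1, arm 29/47 + 0 = 29/47
asked cell (total, arm) = 29/47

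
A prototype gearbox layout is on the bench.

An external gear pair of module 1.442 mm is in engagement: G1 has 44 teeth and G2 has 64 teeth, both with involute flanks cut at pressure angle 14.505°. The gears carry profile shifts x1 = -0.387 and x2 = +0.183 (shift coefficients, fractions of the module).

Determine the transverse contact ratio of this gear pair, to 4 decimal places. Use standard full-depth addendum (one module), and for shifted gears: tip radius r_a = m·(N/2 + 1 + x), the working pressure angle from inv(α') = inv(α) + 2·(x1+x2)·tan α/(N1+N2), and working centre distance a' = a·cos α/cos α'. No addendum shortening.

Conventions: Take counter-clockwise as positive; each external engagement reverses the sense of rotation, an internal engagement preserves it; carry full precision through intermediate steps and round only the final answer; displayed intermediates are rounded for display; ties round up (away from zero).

single-mesh involute tooth geometry (44T engaging 64T at module 1.442)
base radii: r_b1 = 30.712822, r_b2 = 44.673196
tip radii: r_a1 = 32.607946, r_a2 = 47.849886
inv(α') = inv(14.505°) + 2·(-0.387+0.183)·tan α/(44+64) = 0.00457333  ⇒  α' = 13.61237°
a' = a·cos α / cos α' = 77.8680·cos 14.505°/cos 13.61237° = 77.564797
action lengths: √(r_a1²−r_b1²) = 10.954482, √(r_a2²−r_b2²) = 17.144011
base pitch p_b = π·m·cos α = 4.385781
CR = (10.954482 + 17.144011 − 77.564797·sin 13.61237°)/4.385781 = 2.244405
contact ratio ≈ 2.2444

2.2444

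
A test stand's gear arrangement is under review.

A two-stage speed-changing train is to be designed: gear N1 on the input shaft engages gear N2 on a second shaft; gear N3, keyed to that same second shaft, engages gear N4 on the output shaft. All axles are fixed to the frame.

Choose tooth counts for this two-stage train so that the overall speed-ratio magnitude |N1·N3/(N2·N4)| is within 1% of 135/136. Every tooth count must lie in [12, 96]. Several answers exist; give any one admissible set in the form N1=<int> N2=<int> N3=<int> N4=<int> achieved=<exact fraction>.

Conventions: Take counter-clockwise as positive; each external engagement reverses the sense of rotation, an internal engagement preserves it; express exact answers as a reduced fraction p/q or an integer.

N1=15 N2=16 N3=18 N4=17 achieved=135/136

design class (target 135/136): fixed-axis compound train
target = 135/136 in lowest terms: an exact hit needs N1·N3 = k·135 and N2·N4 = k·136 for one integer k, every count in [12, 96]; additionally prefer no 1:1 stage (N1 ≠ N2, N3 ≠ N4)
k = 1: no 1:1-free in-range split of k·135 and k·136 into factor pairs; take k = 2
k = 2: N1·N3 = 270 = 15·18, N2·N4 = 272 = 16·17
achieved = 15·18/(16·17) = 135/136; |achieved − target| = 0 ≤ 27/2720 ✓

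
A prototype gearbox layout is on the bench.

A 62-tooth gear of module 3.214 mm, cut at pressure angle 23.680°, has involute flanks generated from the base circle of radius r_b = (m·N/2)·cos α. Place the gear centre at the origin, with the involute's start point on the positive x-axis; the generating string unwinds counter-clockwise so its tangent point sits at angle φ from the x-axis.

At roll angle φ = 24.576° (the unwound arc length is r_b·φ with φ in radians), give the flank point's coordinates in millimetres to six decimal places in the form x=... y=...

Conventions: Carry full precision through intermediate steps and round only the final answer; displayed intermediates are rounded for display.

x=99.256714 y=2.356365

recognized (one wheel, involute flank): single-mesh tooth geometry, m = 3.214, N = 62
pitch radius r_p = m·N/2 = 3.214·62/2 = 99.634000
base radius r_b = r_p·cos α = 99.634000·cos 23.680° = 91.245101
roll angle φ = 24.576° = 0.42893212 rad
x = r_b·(cos φ + φ·sin φ) = 99.256714
y = r_b·(sin φ − φ·cos φ) = 2.356365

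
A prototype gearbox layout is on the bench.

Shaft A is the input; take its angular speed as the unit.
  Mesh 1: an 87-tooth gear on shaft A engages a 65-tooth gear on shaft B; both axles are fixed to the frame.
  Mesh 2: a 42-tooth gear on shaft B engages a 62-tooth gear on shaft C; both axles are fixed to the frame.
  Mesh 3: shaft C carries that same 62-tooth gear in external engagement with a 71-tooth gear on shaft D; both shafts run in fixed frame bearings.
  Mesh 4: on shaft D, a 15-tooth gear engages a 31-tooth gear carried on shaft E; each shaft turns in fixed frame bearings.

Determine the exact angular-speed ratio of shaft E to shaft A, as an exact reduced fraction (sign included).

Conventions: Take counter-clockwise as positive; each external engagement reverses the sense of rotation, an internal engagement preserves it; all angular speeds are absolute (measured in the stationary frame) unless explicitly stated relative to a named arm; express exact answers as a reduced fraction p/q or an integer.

10962/28613

class = fixed-axis compound train [4 meshes; 4 ratios multiply, 4 sense flips]
mesh 1 [87T→65T]: running ratio 87/65, sense −
mesh 2 [42T→62T]: running ratio 1827/2015, sense +
mesh 3 [62T→71T]: running ratio 3654/4615, sense −
mesh 4 [15T→31T]: running ratio 10962/28613, sense +
ω_out/ω_in = 10962/28613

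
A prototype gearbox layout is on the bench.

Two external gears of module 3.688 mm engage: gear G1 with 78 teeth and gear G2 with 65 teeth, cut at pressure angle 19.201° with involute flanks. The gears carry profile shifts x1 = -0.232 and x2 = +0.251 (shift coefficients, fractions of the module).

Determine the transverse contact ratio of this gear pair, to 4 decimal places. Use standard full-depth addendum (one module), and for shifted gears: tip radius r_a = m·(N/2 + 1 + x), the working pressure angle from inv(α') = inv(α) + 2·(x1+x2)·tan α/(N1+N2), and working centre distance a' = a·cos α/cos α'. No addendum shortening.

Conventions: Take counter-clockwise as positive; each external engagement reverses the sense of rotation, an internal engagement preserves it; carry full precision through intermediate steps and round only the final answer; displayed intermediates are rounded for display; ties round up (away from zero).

1.8430

topology: single-mesh involute geometry — m = 3.688, 78T/65T pair
base radii: r_b1 = 135.830716, r_b2 = 113.192264
tip radii: r_a1 = 146.664384, r_a2 = 124.473688
inv(α') = inv(19.201°) + 2·(-0.232+0.251)·tan α/(78+65) = 0.01322829  ⇒  α' = 19.24461°
a' = a·cos α / cos α' = 263.6920·cos 19.201°/cos 19.24461° = 263.761995
action lengths: √(r_a1²−r_b1²) = 55.321406, √(r_a2²−r_b2²) = 51.780406
base pitch p_b = π·m·cos α = 10.941661
CR = (55.321406 + 51.780406 − 263.761995·sin 19.24461°)/10.941661 = 1.842990
contact ratio ≈ 1.8430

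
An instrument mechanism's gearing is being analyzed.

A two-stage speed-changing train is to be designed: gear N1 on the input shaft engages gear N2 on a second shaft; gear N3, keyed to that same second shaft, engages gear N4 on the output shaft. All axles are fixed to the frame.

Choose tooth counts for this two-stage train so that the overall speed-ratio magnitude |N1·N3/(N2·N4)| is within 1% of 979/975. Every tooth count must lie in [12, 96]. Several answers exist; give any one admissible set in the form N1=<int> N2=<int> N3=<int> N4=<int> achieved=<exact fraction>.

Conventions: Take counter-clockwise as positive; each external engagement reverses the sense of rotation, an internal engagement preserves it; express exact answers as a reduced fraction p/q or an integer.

N1=22 N2=25 N3=89 N4=78 achieved=979/975

2-stage fixed-axis compound train for ratio 979/975
target = 979/975 in lowest terms: an exact hit needs N1·N3 = k·979 and N2·N4 = k·975 for one integer k, every count in [12, 96]; additionally prefer no 1:1 stage (N1 ≠ N2, N3 ≠ N4)
k = 1: no 1:1-free in-range split of k·979 and k·975 into factor pairs; take k = 2
k = 2: N1·N3 = 1958 = 22·89, N2·N4 = 1950 = 25·78
achieved = 22·89/(25·78) = 979/975; |achieved − target| = 0 ≤ 979/97500 ✓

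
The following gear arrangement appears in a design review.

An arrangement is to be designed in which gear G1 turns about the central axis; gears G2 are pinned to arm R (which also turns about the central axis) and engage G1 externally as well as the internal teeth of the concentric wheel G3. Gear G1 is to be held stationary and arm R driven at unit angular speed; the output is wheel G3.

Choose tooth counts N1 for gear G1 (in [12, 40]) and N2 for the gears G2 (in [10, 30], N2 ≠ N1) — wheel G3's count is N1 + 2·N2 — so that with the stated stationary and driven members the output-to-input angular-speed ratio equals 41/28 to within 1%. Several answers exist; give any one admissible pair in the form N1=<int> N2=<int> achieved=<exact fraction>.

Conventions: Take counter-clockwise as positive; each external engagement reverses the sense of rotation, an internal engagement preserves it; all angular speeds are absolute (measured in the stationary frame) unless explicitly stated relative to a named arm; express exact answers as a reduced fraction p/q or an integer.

planetary set to be sized for 41/28 (Willis relation)
Willis with ω_sun = 0: ω_ring/ω_arm = (N1+N3)/N3; set equal to 41/28  ⇒  N3/N1 = 1/(41/28 − 1) = 28/13
N3 = N1 + 2·N2  ⇒  N2/N1 = (N3/N1 − 1)/2 = (28/13 − 1)/2 = 15/26
smallest multiple with N1 ≥ 12 and N2 ≥ 10: k = 1  ⇒  N1 = 1·26 = 26, N2 = 1·15 = 15 (N1 ≤ 40, N2 ≤ 30, N2 ≠ N1 ✓), N3 = 26 + 2·15 = 56
check: (N1+N3)/N3 with N1 = 26, N3 = 56 gives 41/28; |achieved − target| = 0 ≤ 41/2800 ✓

N1=26 N2=15 achieved=41/28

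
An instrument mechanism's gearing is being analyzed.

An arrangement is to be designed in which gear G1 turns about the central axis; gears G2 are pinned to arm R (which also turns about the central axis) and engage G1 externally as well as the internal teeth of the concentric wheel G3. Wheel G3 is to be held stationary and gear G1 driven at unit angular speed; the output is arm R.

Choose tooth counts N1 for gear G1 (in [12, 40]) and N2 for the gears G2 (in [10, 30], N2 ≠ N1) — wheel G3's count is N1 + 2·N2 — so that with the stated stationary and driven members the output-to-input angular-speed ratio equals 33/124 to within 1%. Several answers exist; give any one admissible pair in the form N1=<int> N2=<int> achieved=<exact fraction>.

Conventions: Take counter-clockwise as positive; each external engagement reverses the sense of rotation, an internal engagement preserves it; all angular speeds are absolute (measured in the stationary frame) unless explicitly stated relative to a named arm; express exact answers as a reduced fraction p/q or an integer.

class = planetary set [ratio 33/124 wanted; Willis about the carrier]
Willis with ω_ring = 0: ω_arm/ω_sun = N1/(N1+N3); set equal to 33/124  ⇒  N3/N1 = 1/(33/124) − 1 = 91/33
N3 = N1 + 2·N2  ⇒  N2/N1 = (N3/N1 − 1)/2 = (91/33 − 1)/2 = 29/33
smallest multiple with N1 ≥ 12 and N2 ≥ 10: k = 1  ⇒  N1 = 1·33 = 33, N2 = 1·29 = 29 (N1 ≤ 40, N2 ≤ 30, N2 ≠ N1 ✓), N3 = 33 + 2·29 = 91
check: N1/(N1+N3) with N1 = 33, N3 = 91 gives 33/124; |achieved − target| = 0 ≤ 33/12400 ✓

N1=33 N2=29 achieved=33/124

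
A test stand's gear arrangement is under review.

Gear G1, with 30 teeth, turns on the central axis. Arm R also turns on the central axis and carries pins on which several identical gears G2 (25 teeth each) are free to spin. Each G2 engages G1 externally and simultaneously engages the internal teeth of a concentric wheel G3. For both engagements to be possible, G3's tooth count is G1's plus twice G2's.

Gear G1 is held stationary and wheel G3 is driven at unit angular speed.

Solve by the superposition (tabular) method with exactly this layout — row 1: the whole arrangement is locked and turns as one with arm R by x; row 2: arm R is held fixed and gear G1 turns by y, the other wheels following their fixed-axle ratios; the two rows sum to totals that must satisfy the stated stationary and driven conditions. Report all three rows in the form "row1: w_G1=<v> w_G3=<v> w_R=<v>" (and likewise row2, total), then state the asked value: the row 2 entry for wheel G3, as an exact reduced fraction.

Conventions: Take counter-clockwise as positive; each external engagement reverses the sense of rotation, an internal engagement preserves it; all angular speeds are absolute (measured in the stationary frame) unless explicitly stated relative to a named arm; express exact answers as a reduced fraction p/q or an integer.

row1: w_G1=8/11 w_G3=8/11 w_R=8/11
row2: w_G1=-8/11 w_G3=3/11 w_R=0
total: w_G1=0 w_G3=1 w_R=8/11
asked value: 3/11

recognized (axles ride arm R): planetary set, 30/25/80 teeth
row 1 (train locked, turned with arm): all members turn x
row 2 (arm held, sun turns y): ω_ring = −(30/80)·y, ω_arm = 0
boundary: total ω_sun = x + y = 0 and total ω_ring = x − (30/80)·y = 1  ⇒  y = -8/11, x = 8/11
row 2 ring = −(30/80)·(-8/11) = 3/11
totals (row 1 + row 2): sun 8/11 + (-8/11) = 0, ring 8/11 + 3/11 = 1, arm 8/11 + 0 = 8/11
asked cell (row2, ring) = 3/11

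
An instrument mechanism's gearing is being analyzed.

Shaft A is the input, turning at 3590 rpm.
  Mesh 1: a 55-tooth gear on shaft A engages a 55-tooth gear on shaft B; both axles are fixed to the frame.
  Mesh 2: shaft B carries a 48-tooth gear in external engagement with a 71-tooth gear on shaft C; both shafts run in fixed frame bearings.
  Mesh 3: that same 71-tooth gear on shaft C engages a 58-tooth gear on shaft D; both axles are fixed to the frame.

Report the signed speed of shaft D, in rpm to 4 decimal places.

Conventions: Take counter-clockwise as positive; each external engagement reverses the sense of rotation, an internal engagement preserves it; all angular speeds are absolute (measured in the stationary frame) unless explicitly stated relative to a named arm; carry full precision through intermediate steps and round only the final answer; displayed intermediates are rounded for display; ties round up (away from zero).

-2971.0345 rpm

recognized (4 fixed axles, 3 meshes): fixed-axis compound train
mesh 1 [55T→55T]: ω = 3590.0000×55/55 = 3590.0000 rpm, sense flips to −
mesh 2 [48T→71T]: ω = 3590.0000×48/71 = 2427.0423 rpm, sense flips to +
mesh 3 [71T→58T]: ω = 2427.0423×71/58 = 2971.0345 rpm, sense flips to −
signed output speed = -2971.0345 rpm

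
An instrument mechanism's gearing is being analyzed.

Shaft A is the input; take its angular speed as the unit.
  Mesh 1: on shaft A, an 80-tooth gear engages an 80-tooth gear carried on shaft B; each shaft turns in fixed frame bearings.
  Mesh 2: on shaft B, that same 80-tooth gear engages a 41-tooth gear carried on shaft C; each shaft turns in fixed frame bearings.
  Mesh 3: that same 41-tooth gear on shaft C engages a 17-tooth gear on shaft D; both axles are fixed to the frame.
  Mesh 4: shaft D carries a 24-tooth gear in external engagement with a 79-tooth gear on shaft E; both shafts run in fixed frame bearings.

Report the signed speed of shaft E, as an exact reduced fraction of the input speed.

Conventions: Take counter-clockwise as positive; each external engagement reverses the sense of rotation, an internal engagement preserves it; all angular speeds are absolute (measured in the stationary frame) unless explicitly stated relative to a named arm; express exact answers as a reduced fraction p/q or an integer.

4-mesh fixed-axis compound train (all bearings frame-fixed)
mesh 1 [80T→80T]: |ω|/ω_in = 1×80/80 = 1, sense flips to −
mesh 2 [80T→41T]: |ω|/ω_in = 1×80/41 = 80/41, sense flips to +
mesh 3 [41T→17T]: |ω|/ω_in = (80/41)×41/17 = 80/17, sense flips to −
mesh 4 [24T→79T]: |ω|/ω_in = (80/17)×24/79 = 1920/1343, sense flips to +
signed output speed (× input speed) = 1920/1343

1920/1343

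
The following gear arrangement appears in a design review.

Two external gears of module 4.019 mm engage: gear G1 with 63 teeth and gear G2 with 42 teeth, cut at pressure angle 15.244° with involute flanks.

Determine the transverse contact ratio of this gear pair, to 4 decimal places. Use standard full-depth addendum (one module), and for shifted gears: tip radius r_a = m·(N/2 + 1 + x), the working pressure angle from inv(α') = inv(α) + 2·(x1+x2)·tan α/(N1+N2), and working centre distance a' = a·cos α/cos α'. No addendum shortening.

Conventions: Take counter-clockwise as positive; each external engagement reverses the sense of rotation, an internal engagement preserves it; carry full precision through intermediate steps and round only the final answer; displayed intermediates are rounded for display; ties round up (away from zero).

class = single-mesh tooth geometry [involute pair 63T × 42T, m = 4.019]
base radii: r_b1 = 122.144114, r_b2 = 81.429410
tip radii: r_a1 = 130.617500, r_a2 = 88.418000
no profile shift: α' = α, a' = a
action lengths: √(r_a1²−r_b1²) = 46.279008, √(r_a2²−r_b2²) = 34.452779
base pitch p_b = π·m·cos α = 12.181811
CR = (46.279008 + 34.452779 − 210.997500·sin 15.24400°)/12.181811 = 2.073105
contact ratio ≈ 2.0731

2.0731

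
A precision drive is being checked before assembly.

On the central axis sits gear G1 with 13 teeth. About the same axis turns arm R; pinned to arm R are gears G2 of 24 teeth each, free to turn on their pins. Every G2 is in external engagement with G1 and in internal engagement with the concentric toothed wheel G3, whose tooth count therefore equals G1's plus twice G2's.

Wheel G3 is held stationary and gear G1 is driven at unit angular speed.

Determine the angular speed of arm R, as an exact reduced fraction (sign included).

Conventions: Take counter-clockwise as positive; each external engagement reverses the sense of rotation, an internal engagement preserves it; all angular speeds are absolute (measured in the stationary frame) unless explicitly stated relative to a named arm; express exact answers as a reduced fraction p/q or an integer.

topology: planetary set — G1 13T / G2 24T / G3 61T, arm = carrier (Willis)
ring teeth: 13 + 2·24 = 61
13(ω_sun−ω_arm) = −61(ω_ring−ω_arm),  ω_ring = 0, ω_sun = 1
13(1−ω_arm) = −61(0−ω_arm)  ⇒  74·ω_arm = 13  ⇒  ω_arm = 13/74
exact speed ratio = 13/74

13/74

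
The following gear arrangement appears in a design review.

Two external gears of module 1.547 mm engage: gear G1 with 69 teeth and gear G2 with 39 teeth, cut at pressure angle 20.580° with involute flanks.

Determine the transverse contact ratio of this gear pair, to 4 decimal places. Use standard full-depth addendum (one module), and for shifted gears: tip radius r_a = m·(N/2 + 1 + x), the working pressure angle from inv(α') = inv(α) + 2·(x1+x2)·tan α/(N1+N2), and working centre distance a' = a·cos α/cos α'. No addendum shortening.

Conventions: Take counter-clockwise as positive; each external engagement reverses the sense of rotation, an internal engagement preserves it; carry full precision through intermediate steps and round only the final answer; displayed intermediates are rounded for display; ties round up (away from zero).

single-mesh involute tooth geometry (69T engaging 39T at module 1.547)
base radii: r_b1 = 49.965453, r_b2 = 28.241343
tip radii: r_a1 = 54.918500, r_a2 = 31.713500
no profile shift: α' = α, a' = a
action lengths: √(r_a1²−r_b1²) = 22.792435, √(r_a2²−r_b2²) = 14.428188
base pitch p_b = π·m·cos α = 4.549887
CR = (22.792435 + 14.428188 − 83.538000·sin 20.58000°)/4.549887 = 1.726587
contact ratio ≈ 1.7266

1.7266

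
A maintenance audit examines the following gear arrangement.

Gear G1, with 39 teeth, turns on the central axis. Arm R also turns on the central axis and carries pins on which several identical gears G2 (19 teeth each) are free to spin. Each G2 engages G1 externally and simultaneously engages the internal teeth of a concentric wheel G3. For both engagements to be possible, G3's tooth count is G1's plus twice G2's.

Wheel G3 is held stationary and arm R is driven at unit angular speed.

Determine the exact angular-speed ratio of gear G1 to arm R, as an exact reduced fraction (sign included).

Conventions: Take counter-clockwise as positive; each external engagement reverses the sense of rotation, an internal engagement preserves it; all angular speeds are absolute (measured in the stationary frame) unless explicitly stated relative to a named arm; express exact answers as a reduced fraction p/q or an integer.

recognized (axles ride arm R): planetary set, 39/19/77 teeth
ring teeth: 39 + 2·19 = 77
39(ω_sun−ω_arm) = −77(ω_ring−ω_arm),  ω_ring = 0, ω_arm = 1
ω_sun = 1 − (77/39)(0−1) = 116/39
ω_out/ω_in = 116/39

116/39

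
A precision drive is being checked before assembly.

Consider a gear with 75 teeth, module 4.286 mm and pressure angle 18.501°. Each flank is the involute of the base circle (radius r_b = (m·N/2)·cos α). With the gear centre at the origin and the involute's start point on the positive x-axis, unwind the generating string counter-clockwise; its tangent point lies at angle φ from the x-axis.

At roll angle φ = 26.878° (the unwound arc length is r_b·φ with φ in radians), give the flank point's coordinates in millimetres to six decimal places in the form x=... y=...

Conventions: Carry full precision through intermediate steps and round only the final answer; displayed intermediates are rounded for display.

topology: single-mesh involute geometry — m = 4.286, N = 75
pitch radius r_p = m·N/2 = 4.286·75/2 = 160.725000
base radius r_b = r_p·cos α = 160.725000·cos 18.501° = 152.418429
roll angle φ = 26.878° = 0.46910960 rad
x = r_b·(cos φ + φ·sin φ) = 168.277872
y = r_b·(sin φ − φ·cos φ) = 5.130405

x=168.277872 y=5.130405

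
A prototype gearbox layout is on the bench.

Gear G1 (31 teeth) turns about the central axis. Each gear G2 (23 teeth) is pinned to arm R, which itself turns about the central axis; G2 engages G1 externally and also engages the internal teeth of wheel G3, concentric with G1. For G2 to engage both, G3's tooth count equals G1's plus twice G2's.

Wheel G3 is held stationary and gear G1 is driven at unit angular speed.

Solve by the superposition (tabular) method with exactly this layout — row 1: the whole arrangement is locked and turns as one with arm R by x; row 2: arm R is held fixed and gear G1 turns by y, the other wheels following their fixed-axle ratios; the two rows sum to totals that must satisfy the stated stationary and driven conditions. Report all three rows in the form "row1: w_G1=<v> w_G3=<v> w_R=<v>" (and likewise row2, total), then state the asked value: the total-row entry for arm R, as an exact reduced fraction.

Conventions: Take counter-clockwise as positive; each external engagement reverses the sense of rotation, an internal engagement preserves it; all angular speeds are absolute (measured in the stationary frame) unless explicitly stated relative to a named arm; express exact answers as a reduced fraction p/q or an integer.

row1: w_G1=31/108 w_G3=31/108 w_R=31/108
row2: w_G1=77/108 w_G3=-31/108 w_R=0
total: w_G1=1 w_G3=0 w_R=31/108
asked value: 31/108

topology: planetary set — G1 31T / G2 23T / G3 77T, arm = carrier (Willis)
row 1: whole set turns with the arm by x
row 2 (arm held, sun turns y): ω_ring = −(31/77)·y, ω_arm = 0
boundary: total ω_ring = x − (31/77)·y = 0 and total ω_sun = x + y = 1  ⇒  y = 77/108, x = 31/108
row 2 ring = −(31/77)·77/108 = -31/108
totals (row 1 + row 2): sun 31/108 + 77/108 = 1, ring 31/108 + (-31/108) = 0, arm 31/108 + 0 = 31/108
asked cell (total, arm) = 31/108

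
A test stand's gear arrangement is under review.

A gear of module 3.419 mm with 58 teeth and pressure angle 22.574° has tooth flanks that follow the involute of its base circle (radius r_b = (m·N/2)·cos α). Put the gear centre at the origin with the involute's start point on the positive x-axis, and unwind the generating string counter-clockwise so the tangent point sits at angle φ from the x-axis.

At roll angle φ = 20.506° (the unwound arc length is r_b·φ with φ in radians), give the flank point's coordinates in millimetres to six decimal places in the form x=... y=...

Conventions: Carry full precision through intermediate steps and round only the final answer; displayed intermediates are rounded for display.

x=97.231688 y=1.381212

topology: single-mesh involute geometry — m = 3.419, N = 58
pitch radius r_p = m·N/2 = 3.419·58/2 = 99.151000
base radius r_b = r_p·cos α = 99.151000·cos 22.574° = 91.554498
roll angle φ = 20.506° = 0.35789722 rad
x = r_b·(cos φ + φ·sin φ) = 97.231688
y = r_b·(sin φ − φ·cos φ) = 1.381212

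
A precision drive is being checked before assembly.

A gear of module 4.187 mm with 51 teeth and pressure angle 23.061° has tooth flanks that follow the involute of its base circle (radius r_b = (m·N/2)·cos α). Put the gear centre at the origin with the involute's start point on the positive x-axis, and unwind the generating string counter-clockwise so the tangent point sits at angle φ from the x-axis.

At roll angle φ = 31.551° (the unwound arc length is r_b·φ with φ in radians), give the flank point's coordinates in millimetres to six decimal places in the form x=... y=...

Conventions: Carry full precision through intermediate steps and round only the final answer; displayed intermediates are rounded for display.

topology: single-mesh involute geometry — m = 4.187, N = 51
pitch radius r_p = m·N/2 = 4.187·51/2 = 106.768500
base radius r_b = r_p·cos α = 106.768500·cos 23.061° = 98.236452
roll angle φ = 31.551° = 0.55066883 rad
x = r_b·(cos φ + φ·sin φ) = 112.020621
y = r_b·(sin φ − φ·cos φ) = 5.303908

x=112.020621 y=5.303908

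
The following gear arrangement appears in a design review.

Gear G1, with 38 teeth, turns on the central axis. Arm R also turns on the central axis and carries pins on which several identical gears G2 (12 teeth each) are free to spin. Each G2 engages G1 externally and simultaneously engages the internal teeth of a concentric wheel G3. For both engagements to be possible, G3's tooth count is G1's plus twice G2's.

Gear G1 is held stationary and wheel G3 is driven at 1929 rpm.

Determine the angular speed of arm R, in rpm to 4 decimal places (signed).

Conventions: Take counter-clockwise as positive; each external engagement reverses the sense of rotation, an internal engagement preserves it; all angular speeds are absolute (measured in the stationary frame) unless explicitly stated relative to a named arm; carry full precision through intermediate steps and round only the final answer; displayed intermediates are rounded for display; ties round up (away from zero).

+1195.9800 rpm

class = planetary set [G3 = 38+2·12 = 62; Willis about the carrier]
normalise by the input: solve with ω_ring = 1, then scale by 1929 rpm
ring teeth: 38 + 2·12 = 62
38(ω_sun−ω_arm) = −62(ω_ring−ω_arm),  ω_sun = 0, ω_ring = 1
38(0−ω_arm) = −62(1−ω_arm)  ⇒  100·ω_arm = 62  ⇒  ω_arm = 31/50
scale: ω_arm = 31/50 × 1929 rpm = +1195.9800 rpm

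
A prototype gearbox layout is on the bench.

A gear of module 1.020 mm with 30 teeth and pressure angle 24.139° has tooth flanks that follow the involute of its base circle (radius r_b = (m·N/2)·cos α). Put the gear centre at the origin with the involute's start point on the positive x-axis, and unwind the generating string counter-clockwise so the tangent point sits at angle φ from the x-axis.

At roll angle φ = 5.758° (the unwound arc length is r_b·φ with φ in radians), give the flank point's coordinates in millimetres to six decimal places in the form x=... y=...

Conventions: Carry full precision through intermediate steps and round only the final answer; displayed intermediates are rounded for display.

x=14.032434 y=0.004719

topology: single-mesh involute geometry — m = 1.020, N = 30
pitch radius r_p = m·N/2 = 1.020·30/2 = 15.300000
base radius r_b = r_p·cos α = 15.300000·cos 24.139° = 13.962107
roll angle φ = 5.758° = 0.10049606 rad
x = r_b·(cos φ + φ·sin φ) = 14.032434
y = r_b·(sin φ − φ·cos φ) = 0.004719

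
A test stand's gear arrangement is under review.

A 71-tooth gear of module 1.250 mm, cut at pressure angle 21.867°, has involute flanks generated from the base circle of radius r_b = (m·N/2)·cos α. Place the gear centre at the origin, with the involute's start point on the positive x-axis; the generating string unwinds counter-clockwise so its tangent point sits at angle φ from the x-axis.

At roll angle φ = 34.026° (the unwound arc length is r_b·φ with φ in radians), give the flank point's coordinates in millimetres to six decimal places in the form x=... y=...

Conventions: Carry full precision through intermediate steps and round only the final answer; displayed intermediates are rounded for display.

x=47.816418 y=2.774976

recognized (one wheel, involute flank): single-mesh tooth geometry, m = 1.250, N = 71
pitch radius r_p = m·N/2 = 1.250·71/2 = 44.375000
base radius r_b = r_p·cos α = 44.375000·cos 21.867° = 41.182260
roll angle φ = 34.026° = 0.59386573 rad
x = r_b·(cos φ + φ·sin φ) = 47.816418
y = r_b·(sin φ − φ·cos φ) = 2.774976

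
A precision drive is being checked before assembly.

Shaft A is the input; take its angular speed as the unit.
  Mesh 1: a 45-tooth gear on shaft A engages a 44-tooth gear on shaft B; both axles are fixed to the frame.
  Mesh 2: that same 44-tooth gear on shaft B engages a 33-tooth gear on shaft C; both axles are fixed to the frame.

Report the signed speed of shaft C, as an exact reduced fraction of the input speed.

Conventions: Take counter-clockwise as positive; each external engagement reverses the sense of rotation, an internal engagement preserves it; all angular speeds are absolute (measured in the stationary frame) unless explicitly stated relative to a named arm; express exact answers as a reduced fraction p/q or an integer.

15/11

2-mesh fixed-axis compound train (all bearings frame-fixed)
mesh 1 [45T→44T]: |ω|/ω_in = 1×45/44 = 45/44, sense flips to −
mesh 2 [44T→33T]: |ω|/ω_in = (45/44)×44/33 = 15/11, sense flips to +
signed output speed (× input speed) = 15/11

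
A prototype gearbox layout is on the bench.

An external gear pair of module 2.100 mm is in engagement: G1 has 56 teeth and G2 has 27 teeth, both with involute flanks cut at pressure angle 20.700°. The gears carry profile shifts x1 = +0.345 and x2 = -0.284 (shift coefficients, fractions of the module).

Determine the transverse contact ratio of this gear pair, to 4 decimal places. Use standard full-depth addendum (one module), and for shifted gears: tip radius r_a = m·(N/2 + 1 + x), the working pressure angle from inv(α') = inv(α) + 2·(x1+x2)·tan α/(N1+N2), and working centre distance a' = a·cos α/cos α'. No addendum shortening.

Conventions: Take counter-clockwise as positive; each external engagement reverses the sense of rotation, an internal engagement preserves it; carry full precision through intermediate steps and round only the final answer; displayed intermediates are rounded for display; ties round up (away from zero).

1.6742

recognized (one external pair, fixed centres): single-mesh tooth geometry, m = 2.100, N1 = 56, N2 = 27
base radii: r_b1 = 55.004109, r_b2 = 26.519838
tip radii: r_a1 = 61.624500, r_a2 = 29.853600
inv(α') = inv(20.700°) + 2·(+0.345-0.284)·tan α/(56+27) = 0.01714078  ⇒  α' = 20.92030°
a' = a·cos α / cos α' = 87.1500·cos 20.700°/cos 20.92030° = 87.277450
action lengths: √(r_a1²−r_b1²) = 27.787173, √(r_a2²−r_b2²) = 13.708961
base pitch p_b = π·m·cos α = 6.171447
CR = (27.787173 + 13.708961 − 87.277450·sin 20.92030°)/6.171447 = 1.674172
contact ratio ≈ 1.6742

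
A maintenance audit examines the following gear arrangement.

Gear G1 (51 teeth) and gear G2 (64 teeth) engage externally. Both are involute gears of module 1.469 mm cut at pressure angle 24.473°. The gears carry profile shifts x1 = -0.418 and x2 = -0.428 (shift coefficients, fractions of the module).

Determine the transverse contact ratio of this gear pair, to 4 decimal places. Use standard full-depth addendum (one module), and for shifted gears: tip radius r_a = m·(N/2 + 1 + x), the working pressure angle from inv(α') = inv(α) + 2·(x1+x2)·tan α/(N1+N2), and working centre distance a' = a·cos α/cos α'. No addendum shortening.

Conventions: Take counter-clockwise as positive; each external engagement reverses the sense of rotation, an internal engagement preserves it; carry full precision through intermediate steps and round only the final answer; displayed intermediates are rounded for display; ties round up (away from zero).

single-mesh involute tooth geometry (51T engaging 64T at module 1.469)
base radii: r_b1 = 34.094011, r_b2 = 42.784641
tip radii: r_a1 = 38.314458, r_a2 = 47.848268
inv(α') = inv(24.473°) + 2·(-0.418-0.428)·tan α/(51+64) = 0.02132609  ⇒  α' = 22.43689°
a' = a·cos α / cos α' = 84.4675·cos 24.473°/cos 22.43689° = 83.174957
action lengths: √(r_a1²−r_b1²) = 17.481308, √(r_a2²−r_b2²) = 21.422681
base pitch p_b = π·m·cos α = 4.200372
CR = (17.481308 + 21.422681 − 83.174957·sin 22.43689°)/4.200372 = 1.704365
contact ratio ≈ 1.7044

1.7044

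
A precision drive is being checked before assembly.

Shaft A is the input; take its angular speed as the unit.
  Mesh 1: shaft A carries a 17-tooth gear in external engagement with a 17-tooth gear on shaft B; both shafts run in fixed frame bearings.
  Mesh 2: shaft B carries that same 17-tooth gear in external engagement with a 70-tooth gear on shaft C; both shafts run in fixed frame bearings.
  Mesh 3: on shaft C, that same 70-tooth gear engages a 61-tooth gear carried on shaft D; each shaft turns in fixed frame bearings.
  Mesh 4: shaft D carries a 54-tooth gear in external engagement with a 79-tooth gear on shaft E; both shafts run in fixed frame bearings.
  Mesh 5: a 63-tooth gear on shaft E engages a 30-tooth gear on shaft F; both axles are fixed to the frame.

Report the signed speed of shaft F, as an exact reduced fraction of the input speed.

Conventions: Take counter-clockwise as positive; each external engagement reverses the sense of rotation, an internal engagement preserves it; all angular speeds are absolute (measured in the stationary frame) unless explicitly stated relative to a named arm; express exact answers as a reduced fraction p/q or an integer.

-9639/24095

5-mesh fixed-axis compound train (all bearings frame-fixed)
mesh 1 [17T→17T]: |ω|/ω_in = 1×17/17 = 1, sense flips to −
mesh 2 [17T→70T]: |ω|/ω_in = 1×17/70 = 17/70, sense flips to +
mesh 3 [70T→61T]: |ω|/ω_in = (17/70)×70/61 = 17/61, sense flips to −
mesh 4 [54T→79T]: |ω|/ω_in = (17/61)×54/79 = 918/4819, sense flips to +
mesh 5 [63T→30T]: |ω|/ω_in = (918/4819)×63/30 = 9639/24095, sense flips to −
signed output speed (× input speed) = -9639/24095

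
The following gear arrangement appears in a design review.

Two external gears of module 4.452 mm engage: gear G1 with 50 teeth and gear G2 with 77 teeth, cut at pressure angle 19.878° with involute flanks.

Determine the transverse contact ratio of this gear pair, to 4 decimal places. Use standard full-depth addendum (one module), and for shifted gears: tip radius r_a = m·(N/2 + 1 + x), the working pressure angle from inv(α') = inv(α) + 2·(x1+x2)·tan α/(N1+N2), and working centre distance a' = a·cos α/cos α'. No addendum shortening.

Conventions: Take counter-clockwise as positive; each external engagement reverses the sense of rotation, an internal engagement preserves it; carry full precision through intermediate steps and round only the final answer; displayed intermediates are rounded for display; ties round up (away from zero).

recognized (one external pair, fixed centres): single-mesh tooth geometry, m = 4.452, N1 = 50, N2 = 77
base radii: r_b1 = 104.668607, r_b2 = 161.189655
tip radii: r_a1 = 115.752000, r_a2 = 175.854000
no profile shift: α' = α, a' = a
action lengths: √(r_a1²−r_b1²) = 49.426796, √(r_a2²−r_b2²) = 70.303089
base pitch p_b = π·m·cos α = 13.153045
CR = (49.426796 + 70.303089 − 282.702000·sin 19.87800°)/13.153045 = 1.794716
contact ratio ≈ 1.7947

1.7947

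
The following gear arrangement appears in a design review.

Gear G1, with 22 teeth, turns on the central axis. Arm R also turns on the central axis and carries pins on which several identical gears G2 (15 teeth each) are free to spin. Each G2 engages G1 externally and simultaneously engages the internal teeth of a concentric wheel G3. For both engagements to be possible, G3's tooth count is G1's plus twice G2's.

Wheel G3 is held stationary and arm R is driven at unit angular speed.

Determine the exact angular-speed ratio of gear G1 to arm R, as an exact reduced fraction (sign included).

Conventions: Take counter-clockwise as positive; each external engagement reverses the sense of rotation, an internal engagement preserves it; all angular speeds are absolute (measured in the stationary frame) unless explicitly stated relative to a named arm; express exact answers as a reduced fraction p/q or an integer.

topology: planetary set — G1 22T / G2 15T / G3 52T, arm = carrier (Willis)
ring teeth: 22 + 2·15 = 52
22(ω_sun−ω_arm) = −52(ω_ring−ω_arm),  ω_ring = 0, ω_arm = 1
ω_sun = 1 − (52/22)(0−1) = 37/11
ω_out/ω_in = 37/11

37/11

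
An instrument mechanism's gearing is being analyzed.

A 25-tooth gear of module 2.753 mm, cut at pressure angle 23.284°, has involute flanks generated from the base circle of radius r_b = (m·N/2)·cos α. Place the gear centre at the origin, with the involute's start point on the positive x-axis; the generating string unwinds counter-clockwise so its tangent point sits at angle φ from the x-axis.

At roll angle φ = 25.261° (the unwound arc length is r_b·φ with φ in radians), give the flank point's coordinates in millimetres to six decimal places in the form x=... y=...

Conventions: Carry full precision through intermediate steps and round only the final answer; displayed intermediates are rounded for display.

x=34.534336 y=0.885563

recognized (one wheel, involute flank): single-mesh tooth geometry, m = 2.753, N = 25
pitch radius r_p = m·N/2 = 2.753·25/2 = 34.412500
base radius r_b = r_p·cos α = 34.412500·cos 23.284° = 31.609836
roll angle φ = 25.261° = 0.44088762 rad
x = r_b·(cos φ + φ·sin φ) = 34.534336
y = r_b·(sin φ − φ·cos φ) = 0.885563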